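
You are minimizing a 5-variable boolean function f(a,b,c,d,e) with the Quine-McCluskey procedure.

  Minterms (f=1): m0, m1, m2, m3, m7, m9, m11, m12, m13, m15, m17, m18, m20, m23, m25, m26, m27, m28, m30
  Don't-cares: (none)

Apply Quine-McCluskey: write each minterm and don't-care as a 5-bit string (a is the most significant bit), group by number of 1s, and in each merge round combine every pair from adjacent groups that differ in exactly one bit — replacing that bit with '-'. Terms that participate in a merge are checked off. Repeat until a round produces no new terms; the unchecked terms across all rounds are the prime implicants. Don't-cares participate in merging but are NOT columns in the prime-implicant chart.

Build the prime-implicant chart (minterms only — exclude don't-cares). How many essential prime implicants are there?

size-2^0 implicants → 00000(✓)  00001(✓)  00010(✓)  00011(✓)  00111(✓)  01001(✓)  01011(✓)  01100(✓)  01101(✓)  01111(✓)  10001(✓)  10010(✓)  10100(✓)  10111(✓)  11001(✓)  11010(✓)  11011(✓)  11100(✓)  11110(✓)
size-2^1 implicants → -0001(✓)  -0010  -0111  -1001(✓)  -1011(✓)  -1100  0-001(✓)  0-011(✓)  0-111(✓)  00-11(✓)  000-0(✓)  000-1(✓)  0000-(✓)  0001-(✓)  01-01(✓)  01-11(✓)  010-1(✓)  011-1(✓)  0110-  1-001(✓)  1-010  1-100  11-10  110-1(✓)  1101-  111-0
size-2^2 implicants → --001  -10-1  0--11  0-0-1  000--  01--1
Unchecked terms (primes): --001, -0010, -0111, -10-1, -1100, 0--11, 0-0-1, 000--, 01--1, 0110-, 1-010, 1-100, 11-10, 1101-, 111-0
Minterm coverage:
  m0 ⊆ 000-- [E]
  m1 ⊆ --001,0-0-1,000--
  m2 ⊆ -0010,000--
  m3 ⊆ 0--11,0-0-1,000--
  m7 ⊆ -0111,0--11
  m9 ⊆ --001,-10-1,0-0-1,01--1
  m11 ⊆ -10-1,0--11,0-0-1,01--1
  m12 ⊆ -1100,0110-
  m13 ⊆ 01--1,0110-
  m15 ⊆ 0--11,01--1
  m17 ⊆ --001 [E]
  m18 ⊆ -0010,1-010
  m20 ⊆ 1-100 [E]
  m23 ⊆ -0111 [E]
  m25 ⊆ --001,-10-1
  m26 ⊆ 1-010,11-10,1101-
  m27 ⊆ -10-1,1101-
  m28 ⊆ -1100,1-100,111-0
  m30 ⊆ 11-10,111-0
E = {--001, -0111, 000--, 1-100}

4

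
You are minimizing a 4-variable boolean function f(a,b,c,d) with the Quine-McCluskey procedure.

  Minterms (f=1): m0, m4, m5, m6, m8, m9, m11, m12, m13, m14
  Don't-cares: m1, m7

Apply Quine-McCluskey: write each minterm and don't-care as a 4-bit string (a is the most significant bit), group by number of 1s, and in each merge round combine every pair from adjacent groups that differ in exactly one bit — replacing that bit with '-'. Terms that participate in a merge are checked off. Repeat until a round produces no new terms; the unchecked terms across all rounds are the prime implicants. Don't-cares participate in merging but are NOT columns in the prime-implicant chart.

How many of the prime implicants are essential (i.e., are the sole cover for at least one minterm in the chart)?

[col 0] 0000*, 0001*, 0100*, 0101*, 0110*, 0111*, 1000*, 1001*, 1011*, 1100*, 1101*, 1110*
[col 1] -000*, -001*, -100*, -101*, -110*, 0-00*, 0-01*, 000-*, 01-0*, 01-1*, 010-*, 011-*, 1-00*, 1-01*, 10-1, 100-*, 11-0*, 110-*
[col 2] --00*, --01*, -00-*, -1-0, -10-*, 0-0-*, 01--, 1-0-*
[col 3] --0-
Prime implicants: --0-, -1-0, 01--, 10-1
PI chart (minterm → PIs covering it):
  0 | --0-  (sole → essential)
  4 | --0-,-1-0,01--
  5 | --0-,01--
  6 | -1-0,01--
  8 | --0-  (sole → essential)
  9 | --0-,10-1
  11 | 10-1  (sole → essential)
  12 | --0-,-1-0
  13 | --0-  (sole → essential)
  14 | -1-0  (sole → essential)
Essential prime implicants: --0-, -1-0, 10-1

3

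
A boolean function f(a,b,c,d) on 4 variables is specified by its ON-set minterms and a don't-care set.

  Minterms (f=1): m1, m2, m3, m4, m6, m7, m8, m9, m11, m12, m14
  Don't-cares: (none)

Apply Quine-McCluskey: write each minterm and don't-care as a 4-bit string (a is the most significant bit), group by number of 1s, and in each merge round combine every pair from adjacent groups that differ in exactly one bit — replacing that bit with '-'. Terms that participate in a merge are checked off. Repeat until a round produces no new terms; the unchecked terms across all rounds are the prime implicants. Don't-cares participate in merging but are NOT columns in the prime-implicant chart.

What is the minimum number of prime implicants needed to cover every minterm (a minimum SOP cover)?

Round 0: 0001✓ 0010✓ 0011✓ 0100✓ 0110✓ 0111✓ 1000✓ 1001✓ 1011✓ 1100✓ 1110✓
Round 1: -001✓ -011✓ -100✓ -110✓ 0-10✓ 0-11✓ 00-1✓ 001-✓ 01-0✓ 011-✓ 1-00 10-1✓ 100- 11-0✓
Round 2: -0-1 -1-0 0-1-
PIs = {-0-1, -1-0, 0-1-, 1-00, 100-}
Coverage chart:
  m1: -0-1 ←essential
  m2: 0-1- ←essential
  m3: -0-1,0-1-
  m4: -1-0 ←essential
  m6: -1-0,0-1-
  m7: 0-1- ←essential
  m8: 1-00,100-
  m9: -0-1,100-
  m11: -0-1 ←essential
  m12: -1-0,1-00
  m14: -1-0 ←essential
Essential: -0-1, -1-0, 0-1-
Petrick residual → 1-00
Min cover (4 terms): b'd + bd' + a'c + ac'd'

4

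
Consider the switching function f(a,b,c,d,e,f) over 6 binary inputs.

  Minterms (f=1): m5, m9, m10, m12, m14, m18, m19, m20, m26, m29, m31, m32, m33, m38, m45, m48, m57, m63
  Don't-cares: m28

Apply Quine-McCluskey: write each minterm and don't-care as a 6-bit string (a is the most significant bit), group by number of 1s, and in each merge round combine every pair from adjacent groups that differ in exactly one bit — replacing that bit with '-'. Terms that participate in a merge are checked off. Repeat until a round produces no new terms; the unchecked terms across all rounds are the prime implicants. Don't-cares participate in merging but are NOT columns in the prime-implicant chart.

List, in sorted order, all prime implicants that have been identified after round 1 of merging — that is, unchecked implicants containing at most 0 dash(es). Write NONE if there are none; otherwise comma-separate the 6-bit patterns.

Round 0: 000101 001001 001010✓ 001100✓ 001110✓ 010010✓ 010011✓ 010100✓ 011010✓ 011100✓ 011101✓ 011111✓ 100000✓ 100001✓ 100110 101101 110000✓ 111001 111111✓
Round 1: -11111 0-1010 0-1100 001-10 0011-0 01-010 01-100 01001- 0111-1 01110- 1-0000 10000-
PIs = {-11111, 0-1010, 0-1100, 000101, 001-10, 001001, 0011-0, 01-010, 01-100, 01001-, 0111-1, 01110-, 1-0000, 10000-, 100110, 101101, 111001}

000101, 001001, 100110, 101101, 111001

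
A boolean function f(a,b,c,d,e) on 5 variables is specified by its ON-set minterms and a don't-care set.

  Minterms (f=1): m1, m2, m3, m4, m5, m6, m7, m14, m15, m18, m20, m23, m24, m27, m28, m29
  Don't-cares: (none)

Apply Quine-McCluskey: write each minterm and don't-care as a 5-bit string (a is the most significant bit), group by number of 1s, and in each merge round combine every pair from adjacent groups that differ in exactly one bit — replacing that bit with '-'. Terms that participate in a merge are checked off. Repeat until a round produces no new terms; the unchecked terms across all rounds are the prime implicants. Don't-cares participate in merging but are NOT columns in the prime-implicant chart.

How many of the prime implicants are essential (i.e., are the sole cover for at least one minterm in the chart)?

7

Round 0: 00001✓ 00010✓ 00011✓ 00100✓ 00101✓ 00110✓ 00111✓ 01110✓ 01111✓ 10010✓ 10100✓ 10111✓ 11000✓ 11011 11100✓ 11101✓
Round 1: -0010 -0100 -0111 0-110✓ 0-111✓ 00-01✓ 00-10✓ 00-11✓ 000-1✓ 0001-✓ 001-0✓ 001-1✓ 0010-✓ 0011-✓ 0111-✓ 1-100 11-00 1110-
Round 2: 0-11- 00--1 00-1- 001--
PIs = {-0010, -0100, -0111, 0-11-, 00--1, 00-1-, 001--, 1-100, 11-00, 11011, 1110-}
Coverage chart:
  m1: 00--1 ←essential
  m2: -0010,00-1-
  m3: 00--1,00-1-
  m4: -0100,001--
  m5: 00--1,001--
  m6: 0-11-,00-1-,001--
  m7: -0111,0-11-,00--1,00-1-,001--
  m14: 0-11- ←essential
  m15: 0-11- ←essential
  m18: -0010 ←essential
  m20: -0100,1-100
  m23: -0111 ←essential
  m24: 11-00 ←essential
  m27: 11011 ←essential
  m28: 1-100,11-00,1110-
  m29: 1110- ←essential
Essential: -0010, -0111, 0-11-, 00--1, 11-00, 11011, 1110-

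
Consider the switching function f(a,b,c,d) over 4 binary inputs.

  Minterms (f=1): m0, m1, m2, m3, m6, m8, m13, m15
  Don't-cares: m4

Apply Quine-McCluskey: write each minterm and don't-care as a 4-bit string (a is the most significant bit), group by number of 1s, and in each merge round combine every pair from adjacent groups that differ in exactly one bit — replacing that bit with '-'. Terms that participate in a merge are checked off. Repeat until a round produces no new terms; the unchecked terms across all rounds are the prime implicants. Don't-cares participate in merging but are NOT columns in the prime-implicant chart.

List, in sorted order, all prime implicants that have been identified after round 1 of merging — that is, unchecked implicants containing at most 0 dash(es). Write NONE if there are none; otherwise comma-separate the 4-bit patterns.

size-2^0 implicants → 0000(✓)  0001(✓)  0010(✓)  0011(✓)  0100(✓)  0110(✓)  1000(✓)  1101(✓)  1111(✓)
size-2^1 implicants → -000  0-00(✓)  0-10(✓)  00-0(✓)  00-1(✓)  000-(✓)  001-(✓)  01-0(✓)  11-1
size-2^2 implicants → 0--0  00--
Unchecked terms (primes): -000, 0--0, 00--, 11-1

NONE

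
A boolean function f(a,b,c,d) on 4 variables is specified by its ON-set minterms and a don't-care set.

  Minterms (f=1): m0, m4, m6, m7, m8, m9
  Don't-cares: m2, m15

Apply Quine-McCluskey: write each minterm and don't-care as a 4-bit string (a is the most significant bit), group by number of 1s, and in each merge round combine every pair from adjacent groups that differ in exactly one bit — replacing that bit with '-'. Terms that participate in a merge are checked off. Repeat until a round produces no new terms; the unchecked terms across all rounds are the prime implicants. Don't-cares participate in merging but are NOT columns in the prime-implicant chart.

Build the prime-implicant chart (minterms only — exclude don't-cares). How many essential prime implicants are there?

Round 0: 0000✓ 0010✓ 0100✓ 0110✓ 0111✓ 1000✓ 1001✓ 1111✓
Round 1: -000 -111 0-00✓ 0-10✓ 00-0✓ 01-0✓ 011- 100-
Round 2: 0--0
PIs = {-000, -111, 0--0, 011-, 100-}
Coverage chart:
  m0: -000,0--0
  m4: 0--0 ←essential
  m6: 0--0,011-
  m7: -111,011-
  m8: -000,100-
  m9: 100- ←essential
Essential: 0--0, 100-

2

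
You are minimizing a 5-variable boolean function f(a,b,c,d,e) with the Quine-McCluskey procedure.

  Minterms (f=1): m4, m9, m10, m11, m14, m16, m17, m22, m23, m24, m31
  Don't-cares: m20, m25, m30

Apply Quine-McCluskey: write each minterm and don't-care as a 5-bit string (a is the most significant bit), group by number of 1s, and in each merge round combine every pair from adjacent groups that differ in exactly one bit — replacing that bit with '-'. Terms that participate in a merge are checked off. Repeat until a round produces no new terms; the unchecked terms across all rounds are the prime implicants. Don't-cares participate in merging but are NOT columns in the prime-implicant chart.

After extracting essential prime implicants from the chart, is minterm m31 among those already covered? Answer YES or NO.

YES

size-2^0 implicants → 00100(✓)  01001(✓)  01010(✓)  01011(✓)  01110(✓)  10000(✓)  10001(✓)  10100(✓)  10110(✓)  10111(✓)  11000(✓)  11001(✓)  11110(✓)  11111(✓)
size-2^1 implicants → -0100  -1001  -1110  01-10  010-1  0101-  1-000(✓)  1-001(✓)  1-110(✓)  1-111(✓)  10-00  1000-(✓)  101-0  1011-(✓)  1100-(✓)  1111-(✓)
size-2^2 implicants → 1-00-  1-11-
Unchecked terms (primes): -0100, -1001, -1110, 01-10, 010-1, 0101-, 1-00-, 1-11-, 10-00, 101-0
Minterm coverage:
  m4 ⊆ -0100 [E]
  m9 ⊆ -1001,010-1
  m10 ⊆ 01-10,0101-
  m11 ⊆ 010-1,0101-
  m14 ⊆ -1110,01-10
  m16 ⊆ 1-00-,10-00
  m17 ⊆ 1-00- [E]
  m22 ⊆ 1-11-,101-0
  m23 ⊆ 1-11- [E]
  m24 ⊆ 1-00- [E]
  m31 ⊆ 1-11- [E]
E = {-0100, 1-00-, 1-11-}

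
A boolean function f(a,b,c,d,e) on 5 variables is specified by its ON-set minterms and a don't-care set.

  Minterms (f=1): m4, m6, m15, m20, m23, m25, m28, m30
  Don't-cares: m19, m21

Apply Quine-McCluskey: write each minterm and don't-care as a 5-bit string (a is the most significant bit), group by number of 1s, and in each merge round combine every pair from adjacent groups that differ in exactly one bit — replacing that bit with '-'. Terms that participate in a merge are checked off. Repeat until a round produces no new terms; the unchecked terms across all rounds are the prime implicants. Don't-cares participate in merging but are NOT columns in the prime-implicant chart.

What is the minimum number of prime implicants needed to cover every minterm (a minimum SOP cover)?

6

size-2^0 implicants → 00100(✓)  00110(✓)  01111  10011(✓)  10100(✓)  10101(✓)  10111(✓)  11001  11100(✓)  11110(✓)
size-2^1 implicants → -0100  001-0  1-100  10-11  101-1  1010-  111-0
Unchecked terms (primes): -0100, 001-0, 01111, 1-100, 10-11, 101-1, 1010-, 11001, 111-0
Minterm coverage:
  m4 ⊆ -0100,001-0
  m6 ⊆ 001-0 [E]
  m15 ⊆ 01111 [E]
  m20 ⊆ -0100,1-100,1010-
  m23 ⊆ 10-11,101-1
  m25 ⊆ 11001 [E]
  m28 ⊆ 1-100,111-0
  m30 ⊆ 111-0 [E]
E = {001-0, 01111, 11001, 111-0}
Petrick residual → -0100, 10-11
Cover = b'cd'e' + a'b'ce' + a'bcde + ab'de + abc'd'e + abce'  |cover|=6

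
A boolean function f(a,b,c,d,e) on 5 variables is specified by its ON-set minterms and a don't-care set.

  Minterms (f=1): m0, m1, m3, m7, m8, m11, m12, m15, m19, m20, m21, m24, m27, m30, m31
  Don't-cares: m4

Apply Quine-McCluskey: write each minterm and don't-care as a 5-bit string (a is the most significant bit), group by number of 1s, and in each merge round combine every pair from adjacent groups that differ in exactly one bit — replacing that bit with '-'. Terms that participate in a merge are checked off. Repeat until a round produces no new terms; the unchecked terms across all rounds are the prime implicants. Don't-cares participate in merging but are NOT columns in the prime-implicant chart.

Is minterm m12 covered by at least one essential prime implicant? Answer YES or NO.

YES

[col 0] 00000*, 00001*, 00011*, 00100*, 00111*, 01000*, 01011*, 01100*, 01111*, 10011*, 10100*, 10101*, 11000*, 11011*, 11110*, 11111*
[col 1] -0011*, -0100, -1000, -1011*, -1111*, 0-000*, 0-011*, 0-100*, 0-111*, 00-00*, 00-11*, 000-1, 0000-, 01-00*, 01-11*, 1-011*, 1010-, 11-11*, 1111-
[col 2] --011, -1-11, 0--00, 0--11
Prime implicants: --011, -0100, -1-11, -1000, 0--00, 0--11, 000-1, 0000-, 1010-, 1111-
PI chart (minterm → PIs covering it):
  0 | 0--00,0000-
  1 | 000-1,0000-
  3 | --011,0--11,000-1
  7 | 0--11  (sole → essential)
  8 | -1000,0--00
  11 | --011,-1-11,0--11
  12 | 0--00  (sole → essential)
  15 | -1-11,0--11
  19 | --011  (sole → essential)
  20 | -0100,1010-
  21 | 1010-  (sole → essential)
  24 | -1000  (sole → essential)
  27 | --011,-1-11
  30 | 1111-  (sole → essential)
  31 | -1-11,1111-
Essential prime implicants: --011, -1000, 0--00, 0--11, 1010-, 1111-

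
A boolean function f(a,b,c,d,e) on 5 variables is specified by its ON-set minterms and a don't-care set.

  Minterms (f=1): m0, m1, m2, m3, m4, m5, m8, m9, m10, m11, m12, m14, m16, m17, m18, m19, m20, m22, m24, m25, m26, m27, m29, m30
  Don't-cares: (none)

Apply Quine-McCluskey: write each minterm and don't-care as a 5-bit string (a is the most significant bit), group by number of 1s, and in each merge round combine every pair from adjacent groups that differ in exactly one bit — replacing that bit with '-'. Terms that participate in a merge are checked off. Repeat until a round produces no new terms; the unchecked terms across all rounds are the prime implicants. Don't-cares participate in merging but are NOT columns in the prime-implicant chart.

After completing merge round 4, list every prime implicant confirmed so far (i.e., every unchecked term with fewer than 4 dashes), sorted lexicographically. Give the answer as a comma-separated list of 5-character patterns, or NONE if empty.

-0-00, -1-10, 0--00, 00-0-, 01--0, 1--10, 10--0, 11-01

size-2^0 implicants → 00000(✓)  00001(✓)  00010(✓)  00011(✓)  00100(✓)  00101(✓)  01000(✓)  01001(✓)  01010(✓)  01011(✓)  01100(✓)  01110(✓)  10000(✓)  10001(✓)  10010(✓)  10011(✓)  10100(✓)  10110(✓)  11000(✓)  11001(✓)  11010(✓)  11011(✓)  11101(✓)  11110(✓)
size-2^1 implicants → -0000(✓)  -0001(✓)  -0010(✓)  -0011(✓)  -0100(✓)  -1000(✓)  -1001(✓)  -1010(✓)  -1011(✓)  -1110(✓)  0-000(✓)  0-001(✓)  0-010(✓)  0-011(✓)  0-100(✓)  00-00(✓)  00-01(✓)  000-0(✓)  000-1(✓)  0000-(✓)  0001-(✓)  0010-(✓)  01-00(✓)  01-10(✓)  010-0(✓)  010-1(✓)  0100-(✓)  0101-(✓)  011-0(✓)  1-000(✓)  1-001(✓)  1-010(✓)  1-011(✓)  1-110(✓)  10-00(✓)  10-10(✓)  100-0(✓)  100-1(✓)  1000-(✓)  1001-(✓)  101-0(✓)  11-01  11-10(✓)  110-0(✓)  110-1(✓)  1100-(✓)  1101-(✓)
size-2^2 implicants → --000(✓)  --001(✓)  --010(✓)  --011(✓)  -0-00  -00-0(✓)  -00-1(✓)  -000-(✓)  -001-(✓)  -1-10  -10-0(✓)  -10-1(✓)  -100-(✓)  -101-(✓)  0--00  0-0-0(✓)  0-0-1(✓)  0-00-(✓)  0-01-(✓)  00-0-  000--(✓)  01--0  010--(✓)  1--10  1-0-0(✓)  1-0-1(✓)  1-00-(✓)  1-01-(✓)  10--0  100--(✓)  110--(✓)
size-2^3 implicants → --0-0(✓)  --0-1(✓)  --00-(✓)  --01-(✓)  -00--(✓)  -10--(✓)  0-0--(✓)  1-0--(✓)
size-2^4 implicants → --0--
Unchecked terms (primes): --0--, -0-00, -1-10, 0--00, 00-0-, 01--0, 1--10, 10--0, 11-01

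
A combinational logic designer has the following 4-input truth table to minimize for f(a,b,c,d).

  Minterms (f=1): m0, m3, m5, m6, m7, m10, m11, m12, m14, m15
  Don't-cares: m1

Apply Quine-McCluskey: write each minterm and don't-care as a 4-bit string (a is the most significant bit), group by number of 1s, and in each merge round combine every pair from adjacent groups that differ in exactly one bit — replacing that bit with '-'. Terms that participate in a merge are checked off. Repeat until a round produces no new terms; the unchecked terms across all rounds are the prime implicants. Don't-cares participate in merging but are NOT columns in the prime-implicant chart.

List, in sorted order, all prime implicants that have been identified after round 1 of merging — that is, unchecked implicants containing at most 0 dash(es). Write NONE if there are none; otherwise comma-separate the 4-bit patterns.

NONE

[col 0] 0000*, 0001*, 0011*, 0101*, 0110*, 0111*, 1010*, 1011*, 1100*, 1110*, 1111*
[col 1] -011*, -110*, -111*, 0-01*, 0-11*, 00-1*, 000-, 01-1*, 011-*, 1-10*, 1-11*, 101-*, 11-0, 111-*
[col 2] --11, -11-, 0--1, 1-1-
Prime implicants: --11, -11-, 0--1, 000-, 1-1-, 11-0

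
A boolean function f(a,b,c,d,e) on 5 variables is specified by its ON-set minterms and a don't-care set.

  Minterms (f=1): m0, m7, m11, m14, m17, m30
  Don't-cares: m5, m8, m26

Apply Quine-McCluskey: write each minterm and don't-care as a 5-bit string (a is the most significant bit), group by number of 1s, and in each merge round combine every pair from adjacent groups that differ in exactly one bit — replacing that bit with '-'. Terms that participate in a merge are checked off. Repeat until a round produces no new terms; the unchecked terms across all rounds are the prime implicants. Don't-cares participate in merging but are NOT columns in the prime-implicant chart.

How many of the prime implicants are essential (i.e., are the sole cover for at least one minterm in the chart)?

size-2^0 implicants → 00000(✓)  00101(✓)  00111(✓)  01000(✓)  01011  01110(✓)  10001  11010(✓)  11110(✓)
size-2^1 implicants → -1110  0-000  001-1  11-10
Unchecked terms (primes): -1110, 0-000, 001-1, 01011, 10001, 11-10
Minterm coverage:
  m0 ⊆ 0-000 [E]
  m7 ⊆ 001-1 [E]
  m11 ⊆ 01011 [E]
  m14 ⊆ -1110 [E]
  m17 ⊆ 10001 [E]
  m30 ⊆ -1110,11-10
E = {-1110, 0-000, 001-1, 01011, 10001}

5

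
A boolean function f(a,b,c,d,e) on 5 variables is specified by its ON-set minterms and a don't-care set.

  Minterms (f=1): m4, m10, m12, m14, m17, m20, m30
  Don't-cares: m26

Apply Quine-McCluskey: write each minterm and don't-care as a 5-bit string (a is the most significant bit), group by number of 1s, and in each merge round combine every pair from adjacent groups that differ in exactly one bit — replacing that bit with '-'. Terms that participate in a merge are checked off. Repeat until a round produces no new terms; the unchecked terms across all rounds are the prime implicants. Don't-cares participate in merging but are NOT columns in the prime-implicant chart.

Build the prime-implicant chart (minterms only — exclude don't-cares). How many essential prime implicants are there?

3

size-2^0 implicants → 00100(✓)  01010(✓)  01100(✓)  01110(✓)  10001  10100(✓)  11010(✓)  11110(✓)
size-2^1 implicants → -0100  -1010(✓)  -1110(✓)  0-100  01-10(✓)  011-0  11-10(✓)
size-2^2 implicants → -1-10
Unchecked terms (primes): -0100, -1-10, 0-100, 011-0, 10001
Minterm coverage:
  m4 ⊆ -0100,0-100
  m10 ⊆ -1-10 [E]
  m12 ⊆ 0-100,011-0
  m14 ⊆ -1-10,011-0
  m17 ⊆ 10001 [E]
  m20 ⊆ -0100 [E]
  m30 ⊆ -1-10 [E]
E = {-0100, -1-10, 10001}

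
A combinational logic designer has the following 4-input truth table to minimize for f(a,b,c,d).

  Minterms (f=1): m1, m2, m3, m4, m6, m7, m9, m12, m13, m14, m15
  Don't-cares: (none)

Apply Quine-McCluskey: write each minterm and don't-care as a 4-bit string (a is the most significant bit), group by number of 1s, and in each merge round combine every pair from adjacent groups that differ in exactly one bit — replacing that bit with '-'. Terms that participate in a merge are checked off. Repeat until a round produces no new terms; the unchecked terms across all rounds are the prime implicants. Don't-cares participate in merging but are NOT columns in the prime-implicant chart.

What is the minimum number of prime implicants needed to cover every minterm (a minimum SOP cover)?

4

[col 0] 0001*, 0010*, 0011*, 0100*, 0110*, 0111*, 1001*, 1100*, 1101*, 1110*, 1111*
[col 1] -001, -100*, -110*, -111*, 0-10*, 0-11*, 00-1, 001-*, 01-0*, 011-*, 1-01, 11-0*, 11-1*, 110-*, 111-*
[col 2] -1-0, -11-, 0-1-, 11--
Prime implicants: -001, -1-0, -11-, 0-1-, 00-1, 1-01, 11--
PI chart (minterm → PIs covering it):
  1 | -001,00-1
  2 | 0-1-  (sole → essential)
  3 | 0-1-,00-1
  4 | -1-0  (sole → essential)
  6 | -1-0,-11-,0-1-
  7 | -11-,0-1-
  9 | -001,1-01
  12 | -1-0,11--
  13 | 1-01,11--
  14 | -1-0,-11-,11--
  15 | -11-,11--
Essential prime implicants: -1-0, 0-1-
Petrick residual → -001, 11--
Minimum SOP uses 4 PIs: b'c'd + bd' + a'c + ab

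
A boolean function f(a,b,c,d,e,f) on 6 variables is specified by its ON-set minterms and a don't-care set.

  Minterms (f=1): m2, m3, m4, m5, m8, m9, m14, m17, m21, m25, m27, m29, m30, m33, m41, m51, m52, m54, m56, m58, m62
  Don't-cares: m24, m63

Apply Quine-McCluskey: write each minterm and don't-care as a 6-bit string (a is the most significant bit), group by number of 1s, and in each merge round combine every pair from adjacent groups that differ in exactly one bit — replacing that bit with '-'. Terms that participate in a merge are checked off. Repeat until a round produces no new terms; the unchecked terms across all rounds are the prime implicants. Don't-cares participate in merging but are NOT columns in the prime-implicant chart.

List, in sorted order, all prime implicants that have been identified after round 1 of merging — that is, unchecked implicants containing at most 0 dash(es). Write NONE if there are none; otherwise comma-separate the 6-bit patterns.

size-2^0 implicants → 000010(✓)  000011(✓)  000100(✓)  000101(✓)  001000(✓)  001001(✓)  001110(✓)  010001(✓)  010101(✓)  011000(✓)  011001(✓)  011011(✓)  011101(✓)  011110(✓)  100001(✓)  101001(✓)  110011  110100(✓)  110110(✓)  111000(✓)  111010(✓)  111110(✓)  111111(✓)
size-2^1 implicants → -01001  -11000  -11110  0-0101  0-1000(✓)  0-1001(✓)  0-1110  00001-  00010-  00100-(✓)  01-001(✓)  01-101(✓)  010-01(✓)  011-01(✓)  0110-1  01100-(✓)  10-001  11-110  1101-0  111-10  1110-0  11111-
size-2^2 implicants → 0-100-  01--01
Unchecked terms (primes): -01001, -11000, -11110, 0-0101, 0-100-, 0-1110, 00001-, 00010-, 01--01, 0110-1, 10-001, 11-110, 110011, 1101-0, 111-10, 1110-0, 11111-

110011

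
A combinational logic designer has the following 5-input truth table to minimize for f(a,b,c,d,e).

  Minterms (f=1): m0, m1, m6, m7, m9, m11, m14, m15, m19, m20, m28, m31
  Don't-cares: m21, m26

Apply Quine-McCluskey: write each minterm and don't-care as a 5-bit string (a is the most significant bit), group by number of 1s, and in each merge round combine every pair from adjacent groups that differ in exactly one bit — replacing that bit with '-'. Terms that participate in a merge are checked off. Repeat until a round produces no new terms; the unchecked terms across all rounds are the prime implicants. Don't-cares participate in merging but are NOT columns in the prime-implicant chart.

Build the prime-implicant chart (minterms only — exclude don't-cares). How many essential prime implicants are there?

[col 0] 00000*, 00001*, 00110*, 00111*, 01001*, 01011*, 01110*, 01111*, 10011, 10100*, 10101*, 11010, 11100*, 11111*
[col 1] -1111, 0-001, 0-110*, 0-111*, 0000-, 0011-*, 01-11, 010-1, 0111-*, 1-100, 1010-
[col 2] 0-11-
Prime implicants: -1111, 0-001, 0-11-, 0000-, 01-11, 010-1, 1-100, 10011, 1010-, 11010
PI chart (minterm → PIs covering it):
  0 | 0000-  (sole → essential)
  1 | 0-001,0000-
  6 | 0-11-  (sole → essential)
  7 | 0-11-  (sole → essential)
  9 | 0-001,010-1
  11 | 01-11,010-1
  14 | 0-11-  (sole → essential)
  15 | -1111,0-11-,01-11
  19 | 10011  (sole → essential)
  20 | 1-100,1010-
  28 | 1-100  (sole → essential)
  31 | -1111  (sole → essential)
Essential prime implicants: -1111, 0-11-, 0000-, 1-100, 10011

5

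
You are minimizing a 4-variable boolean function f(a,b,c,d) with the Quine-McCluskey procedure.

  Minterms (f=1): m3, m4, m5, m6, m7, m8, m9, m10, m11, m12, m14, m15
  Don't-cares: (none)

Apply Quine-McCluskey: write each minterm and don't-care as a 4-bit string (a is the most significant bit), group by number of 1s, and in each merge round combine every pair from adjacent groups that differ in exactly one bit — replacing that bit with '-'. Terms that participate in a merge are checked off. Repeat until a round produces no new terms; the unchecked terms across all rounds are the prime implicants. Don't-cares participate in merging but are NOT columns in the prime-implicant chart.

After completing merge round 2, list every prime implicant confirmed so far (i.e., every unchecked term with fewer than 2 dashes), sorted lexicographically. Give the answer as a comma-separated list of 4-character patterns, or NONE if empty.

NONE

size-2^0 implicants → 0011(✓)  0100(✓)  0101(✓)  0110(✓)  0111(✓)  1000(✓)  1001(✓)  1010(✓)  1011(✓)  1100(✓)  1110(✓)  1111(✓)
size-2^1 implicants → -011(✓)  -100(✓)  -110(✓)  -111(✓)  0-11(✓)  01-0(✓)  01-1(✓)  010-(✓)  011-(✓)  1-00(✓)  1-10(✓)  1-11(✓)  10-0(✓)  10-1(✓)  100-(✓)  101-(✓)  11-0(✓)  111-(✓)
size-2^2 implicants → --11  -1-0  -11-  01--  1--0  1-1-  10--
Unchecked terms (primes): --11, -1-0, -11-, 01--, 1--0, 1-1-, 10--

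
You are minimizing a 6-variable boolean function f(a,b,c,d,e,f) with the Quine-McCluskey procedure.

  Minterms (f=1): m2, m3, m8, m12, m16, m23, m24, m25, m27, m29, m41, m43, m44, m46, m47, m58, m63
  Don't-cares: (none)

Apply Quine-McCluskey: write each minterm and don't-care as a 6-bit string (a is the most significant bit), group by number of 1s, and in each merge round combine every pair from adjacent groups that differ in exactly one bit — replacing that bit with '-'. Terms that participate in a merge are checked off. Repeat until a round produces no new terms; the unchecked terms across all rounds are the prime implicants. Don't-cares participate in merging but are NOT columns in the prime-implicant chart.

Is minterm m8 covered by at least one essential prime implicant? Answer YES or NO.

Round 0: 000010✓ 000011✓ 001000✓ 001100✓ 010000✓ 010111 011000✓ 011001✓ 011011✓ 011101✓ 101001✓ 101011✓ 101100✓ 101110✓ 101111✓ 111010 111111✓
Round 1: -01100 0-1000 00001- 001-00 01-000 011-01 0110-1 01100- 1-1111 101-11 1010-1 1011-0 10111-
PIs = {-01100, 0-1000, 00001-, 001-00, 01-000, 010111, 011-01, 0110-1, 01100-, 1-1111, 101-11, 1010-1, 1011-0, 10111-, 111010}
Coverage chart:
  m2: 00001- ←essential
  m3: 00001- ←essential
  m8: 0-1000,001-00
  m12: -01100,001-00
  m16: 01-000 ←essential
  m23: 010111 ←essential
  m24: 0-1000,01-000,01100-
  m25: 011-01,0110-1,01100-
  m27: 0110-1 ←essential
  m29: 011-01 ←essential
  m41: 1010-1 ←essential
  m43: 101-11,1010-1
  m44: -01100,1011-0
  m46: 1011-0,10111-
  m47: 1-1111,101-11,10111-
  m58: 111010 ←essential
  m63: 1-1111 ←essential
Essential: 00001-, 01-000, 010111, 011-01, 0110-1, 1-1111, 1010-1, 111010

NO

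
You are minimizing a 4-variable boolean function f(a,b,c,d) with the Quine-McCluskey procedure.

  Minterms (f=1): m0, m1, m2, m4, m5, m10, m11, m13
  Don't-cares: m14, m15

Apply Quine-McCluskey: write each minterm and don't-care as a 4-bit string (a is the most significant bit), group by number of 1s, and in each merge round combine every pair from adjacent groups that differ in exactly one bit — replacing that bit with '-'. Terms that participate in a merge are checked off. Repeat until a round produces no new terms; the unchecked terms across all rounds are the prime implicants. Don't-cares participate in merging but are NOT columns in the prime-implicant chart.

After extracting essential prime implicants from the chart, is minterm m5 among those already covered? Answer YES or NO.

YES

[col 0] 0000*, 0001*, 0010*, 0100*, 0101*, 1010*, 1011*, 1101*, 1110*, 1111*
[col 1] -010, -101, 0-00*, 0-01*, 00-0, 000-*, 010-*, 1-10*, 1-11*, 101-*, 11-1, 111-*
[col 2] 0-0-, 1-1-
Prime implicants: -010, -101, 0-0-, 00-0, 1-1-, 11-1
PI chart (minterm → PIs covering it):
  0 | 0-0-,00-0
  1 | 0-0-  (sole → essential)
  2 | -010,00-0
  4 | 0-0-  (sole → essential)
  5 | -101,0-0-
  10 | -010,1-1-
  11 | 1-1-  (sole → essential)
  13 | -101,11-1
Essential prime implicants: 0-0-, 1-1-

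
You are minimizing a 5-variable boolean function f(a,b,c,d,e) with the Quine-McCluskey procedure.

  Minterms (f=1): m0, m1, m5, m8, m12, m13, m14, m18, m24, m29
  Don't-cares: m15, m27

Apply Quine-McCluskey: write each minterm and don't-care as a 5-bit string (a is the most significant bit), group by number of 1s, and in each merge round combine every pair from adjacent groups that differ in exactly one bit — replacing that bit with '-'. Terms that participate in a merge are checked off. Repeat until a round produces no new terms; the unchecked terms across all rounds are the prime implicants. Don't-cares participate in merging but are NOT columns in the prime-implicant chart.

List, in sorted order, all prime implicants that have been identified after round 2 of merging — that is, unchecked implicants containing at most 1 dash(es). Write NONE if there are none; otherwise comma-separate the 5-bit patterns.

[col 0] 00000*, 00001*, 00101*, 01000*, 01100*, 01101*, 01110*, 01111*, 10010, 11000*, 11011, 11101*
[col 1] -1000, -1101, 0-000, 0-101, 00-01, 0000-, 01-00, 011-0*, 011-1*, 0110-*, 0111-*
[col 2] 011--
Prime implicants: -1000, -1101, 0-000, 0-101, 00-01, 0000-, 01-00, 011--, 10010, 11011

-1000, -1101, 0-000, 0-101, 00-01, 0000-, 01-00, 10010, 11011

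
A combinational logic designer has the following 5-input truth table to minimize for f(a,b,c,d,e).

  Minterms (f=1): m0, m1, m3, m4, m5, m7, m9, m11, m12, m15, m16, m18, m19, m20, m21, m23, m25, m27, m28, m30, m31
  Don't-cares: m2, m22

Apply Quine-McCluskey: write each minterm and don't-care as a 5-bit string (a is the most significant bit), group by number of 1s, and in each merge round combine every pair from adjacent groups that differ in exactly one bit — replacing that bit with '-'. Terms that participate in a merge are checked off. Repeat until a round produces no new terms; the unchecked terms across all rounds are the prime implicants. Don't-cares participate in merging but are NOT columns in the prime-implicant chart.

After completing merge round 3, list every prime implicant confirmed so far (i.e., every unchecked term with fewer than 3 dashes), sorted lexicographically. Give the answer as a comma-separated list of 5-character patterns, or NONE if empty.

--100, -0-00, -00-0, -001-, -01-1, -010-, -10-1, 0-0-1, 00--1, 00-0-, 000--, 1-1-0, 1-11-, 10--0, 10-1-, 101--

size-2^0 implicants → 00000(✓)  00001(✓)  00010(✓)  00011(✓)  00100(✓)  00101(✓)  00111(✓)  01001(✓)  01011(✓)  01100(✓)  01111(✓)  10000(✓)  10010(✓)  10011(✓)  10100(✓)  10101(✓)  10110(✓)  10111(✓)  11001(✓)  11011(✓)  11100(✓)  11110(✓)  11111(✓)
size-2^1 implicants → -0000(✓)  -0010(✓)  -0011(✓)  -0100(✓)  -0101(✓)  -0111(✓)  -1001(✓)  -1011(✓)  -1100(✓)  -1111(✓)  0-001(✓)  0-011(✓)  0-100(✓)  0-111(✓)  00-00(✓)  00-01(✓)  00-11(✓)  000-0(✓)  000-1(✓)  0000-(✓)  0001-(✓)  001-1(✓)  0010-(✓)  01-11(✓)  010-1(✓)  1-011(✓)  1-100(✓)  1-110(✓)  1-111(✓)  10-00(✓)  10-10(✓)  10-11(✓)  100-0(✓)  1001-(✓)  101-0(✓)  101-1(✓)  1010-(✓)  1011-(✓)  11-11(✓)  110-1(✓)  111-0(✓)  1111-(✓)
size-2^2 implicants → --011(✓)  --100  --111(✓)  -0-00  -0-11(✓)  -00-0  -001-  -01-1  -010-  -1-11(✓)  -10-1  0--11(✓)  0-0-1  00--1  00-0-  000--  1--11(✓)  1-1-0  1-11-  10--0  10-1-  101--
size-2^3 implicants → ---11
Unchecked terms (primes): ---11, --100, -0-00, -00-0, -001-, -01-1, -010-, -10-1, 0-0-1, 00--1, 00-0-, 000--, 1-1-0, 1-11-, 10--0, 10-1-, 101--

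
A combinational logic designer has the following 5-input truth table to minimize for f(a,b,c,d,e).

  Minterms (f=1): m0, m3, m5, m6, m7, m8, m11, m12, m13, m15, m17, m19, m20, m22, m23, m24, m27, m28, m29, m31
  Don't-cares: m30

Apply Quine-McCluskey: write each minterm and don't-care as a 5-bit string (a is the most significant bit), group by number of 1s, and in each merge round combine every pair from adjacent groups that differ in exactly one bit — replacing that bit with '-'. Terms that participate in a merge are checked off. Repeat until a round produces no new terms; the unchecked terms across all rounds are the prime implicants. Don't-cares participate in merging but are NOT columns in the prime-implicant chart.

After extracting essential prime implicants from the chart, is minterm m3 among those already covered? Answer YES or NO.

[col 0] 00000*, 00011*, 00101*, 00110*, 00111*, 01000*, 01011*, 01100*, 01101*, 01111*, 10001*, 10011*, 10100*, 10110*, 10111*, 11000*, 11011*, 11100*, 11101*, 11110*, 11111*
[col 1] -0011*, -0110*, -0111*, -1000*, -1011*, -1100*, -1101*, -1111*, 0-000, 0-011*, 0-101*, 0-111*, 00-11*, 001-1*, 0011-*, 01-00*, 01-11*, 011-1*, 0110-*, 1-011*, 1-100*, 1-110*, 1-111*, 10-11*, 100-1, 101-0*, 1011-*, 11-00*, 11-11*, 111-0*, 111-1*, 1110-*, 1111-*
[col 2] --011*, --111*, -0-11*, -011-, -1-00, -1-11*, -11-1, -110-, 0--11*, 0-1-1, 1--11*, 1-1-0, 1-11-, 111--
[col 3] ---11
Prime implicants: ---11, -011-, -1-00, -11-1, -110-, 0-000, 0-1-1, 1-1-0, 1-11-, 100-1, 111--
PI chart (minterm → PIs covering it):
  0 | 0-000  (sole → essential)
  3 | ---11  (sole → essential)
  5 | 0-1-1  (sole → essential)
  6 | -011-  (sole → essential)
  7 | ---11,-011-,0-1-1
  8 | -1-00,0-000
  11 | ---11  (sole → essential)
  12 | -1-00,-110-
  13 | -11-1,-110-,0-1-1
  15 | ---11,-11-1,0-1-1
  17 | 100-1  (sole → essential)
  19 | ---11,100-1
  20 | 1-1-0  (sole → essential)
  22 | -011-,1-1-0,1-11-
  23 | ---11,-011-,1-11-
  24 | -1-00  (sole → essential)
  27 | ---11  (sole → essential)
  28 | -1-00,-110-,1-1-0,111--
  29 | -11-1,-110-,111--
  31 | ---11,-11-1,1-11-,111--
Essential prime implicants: ---11, -011-, -1-00, 0-000, 0-1-1, 1-1-0, 100-1

YES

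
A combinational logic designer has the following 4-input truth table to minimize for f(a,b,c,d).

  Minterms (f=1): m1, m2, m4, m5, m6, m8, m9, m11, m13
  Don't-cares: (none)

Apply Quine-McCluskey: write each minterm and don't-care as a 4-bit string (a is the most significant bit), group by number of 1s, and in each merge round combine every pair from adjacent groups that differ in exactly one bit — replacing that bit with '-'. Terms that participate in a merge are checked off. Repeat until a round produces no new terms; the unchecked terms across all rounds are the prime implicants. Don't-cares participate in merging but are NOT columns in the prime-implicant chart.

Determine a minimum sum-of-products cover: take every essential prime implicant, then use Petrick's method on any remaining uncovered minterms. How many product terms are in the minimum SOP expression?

Round 0: 0001✓ 0010✓ 0100✓ 0101✓ 0110✓ 1000✓ 1001✓ 1011✓ 1101✓
Round 1: -001✓ -101✓ 0-01✓ 0-10 01-0 010- 1-01✓ 10-1 100-
Round 2: --01
PIs = {--01, 0-10, 01-0, 010-, 10-1, 100-}
Coverage chart:
  m1: --01 ←essential
  m2: 0-10 ←essential
  m4: 01-0,010-
  m5: --01,010-
  m6: 0-10,01-0
  m8: 100- ←essential
  m9: --01,10-1,100-
  m11: 10-1 ←essential
  m13: --01 ←essential
Essential: --01, 0-10, 10-1, 100-
Petrick residual → 01-0
Min cover (5 terms): c'd + a'cd' + a'bd' + ab'd + ab'c'

5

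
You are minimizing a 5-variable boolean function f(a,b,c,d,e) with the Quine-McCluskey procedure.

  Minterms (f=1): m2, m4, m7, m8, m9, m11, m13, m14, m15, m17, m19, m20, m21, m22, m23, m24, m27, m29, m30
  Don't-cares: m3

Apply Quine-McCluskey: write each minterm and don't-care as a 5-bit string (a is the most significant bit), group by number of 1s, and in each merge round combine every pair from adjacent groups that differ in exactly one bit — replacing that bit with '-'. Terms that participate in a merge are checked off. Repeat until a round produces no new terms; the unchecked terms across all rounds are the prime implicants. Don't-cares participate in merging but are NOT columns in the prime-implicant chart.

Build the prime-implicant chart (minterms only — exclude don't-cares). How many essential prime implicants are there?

size-2^0 implicants → 00010(✓)  00011(✓)  00100(✓)  00111(✓)  01000(✓)  01001(✓)  01011(✓)  01101(✓)  01110(✓)  01111(✓)  10001(✓)  10011(✓)  10100(✓)  10101(✓)  10110(✓)  10111(✓)  11000(✓)  11011(✓)  11101(✓)  11110(✓)
size-2^1 implicants → -0011(✓)  -0100  -0111(✓)  -1000  -1011(✓)  -1101  -1110  0-011(✓)  0-111(✓)  00-11(✓)  0001-  01-01(✓)  01-11(✓)  010-1(✓)  0100-  011-1(✓)  0111-  1-011(✓)  1-101  1-110  10-01(✓)  10-11(✓)  100-1(✓)  101-0(✓)  101-1(✓)  1010-(✓)  1011-(✓)
size-2^2 implicants → --011  -0-11  0--11  01--1  10--1  101--
Unchecked terms (primes): --011, -0-11, -0100, -1000, -1101, -1110, 0--11, 0001-, 01--1, 0100-, 0111-, 1-101, 1-110, 10--1, 101--
Minterm coverage:
  m2 ⊆ 0001- [E]
  m4 ⊆ -0100 [E]
  m7 ⊆ -0-11,0--11
  m8 ⊆ -1000,0100-
  m9 ⊆ 01--1,0100-
  m11 ⊆ --011,0--11,01--1
  m13 ⊆ -1101,01--1
  m14 ⊆ -1110,0111-
  m15 ⊆ 0--11,01--1,0111-
  m17 ⊆ 10--1 [E]
  m19 ⊆ --011,-0-11,10--1
  m20 ⊆ -0100,101--
  m21 ⊆ 1-101,10--1,101--
  m22 ⊆ 1-110,101--
  m23 ⊆ -0-11,10--1,101--
  m24 ⊆ -1000 [E]
  m27 ⊆ --011 [E]
  m29 ⊆ -1101,1-101
  m30 ⊆ -1110,1-110
E = {--011, -0100, -1000, 0001-, 10--1}

5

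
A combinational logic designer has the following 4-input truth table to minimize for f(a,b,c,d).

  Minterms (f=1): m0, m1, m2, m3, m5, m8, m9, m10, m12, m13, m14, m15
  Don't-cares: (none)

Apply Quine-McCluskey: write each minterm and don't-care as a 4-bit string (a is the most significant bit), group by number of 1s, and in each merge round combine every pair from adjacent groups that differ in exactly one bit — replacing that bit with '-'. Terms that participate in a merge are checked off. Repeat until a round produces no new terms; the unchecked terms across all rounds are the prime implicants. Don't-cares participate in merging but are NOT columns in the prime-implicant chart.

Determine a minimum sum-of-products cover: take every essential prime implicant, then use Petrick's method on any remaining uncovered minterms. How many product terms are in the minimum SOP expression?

Round 0: 0000✓ 0001✓ 0010✓ 0011✓ 0101✓ 1000✓ 1001✓ 1010✓ 1100✓ 1101✓ 1110✓ 1111✓
Round 1: -000✓ -001✓ -010✓ -101✓ 0-01✓ 00-0✓ 00-1✓ 000-✓ 001-✓ 1-00✓ 1-01✓ 1-10✓ 10-0✓ 100-✓ 11-0✓ 11-1✓ 110-✓ 111-✓
Round 2: --01 -0-0 -00- 00-- 1--0 1-0- 11--
PIs = {--01, -0-0, -00-, 00--, 1--0, 1-0-, 11--}
Coverage chart:
  m0: -0-0,-00-,00--
  m1: --01,-00-,00--
  m2: -0-0,00--
  m3: 00-- ←essential
  m5: --01 ←essential
  m8: -0-0,-00-,1--0,1-0-
  m9: --01,-00-,1-0-
  m10: -0-0,1--0
  m12: 1--0,1-0-,11--
  m13: --01,1-0-,11--
  m14: 1--0,11--
  m15: 11-- ←essential
Essential: --01, 00--, 11--
Petrick residual → -0-0
Min cover (4 terms): c'd + b'd' + a'b' + ab

4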